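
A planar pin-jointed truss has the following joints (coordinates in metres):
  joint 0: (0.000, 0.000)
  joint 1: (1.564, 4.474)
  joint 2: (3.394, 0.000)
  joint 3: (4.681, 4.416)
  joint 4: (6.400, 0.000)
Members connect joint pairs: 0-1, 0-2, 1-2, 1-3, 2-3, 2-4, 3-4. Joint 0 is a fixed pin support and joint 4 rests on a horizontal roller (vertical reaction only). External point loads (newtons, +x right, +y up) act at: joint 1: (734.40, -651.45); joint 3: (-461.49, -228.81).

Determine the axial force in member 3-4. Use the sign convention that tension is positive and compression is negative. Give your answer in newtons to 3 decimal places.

N=5 nodes, M=7 members, R=3 reactions → 2N=10, M+R=10
member 0 (0-1): L=4.7395, (cx,cy)=(0.3300,0.9440)
member 1 (0-2): L=3.3940, (cx,cy)=(1.0000,0.0000)
member 2 (1-2): L=4.8338, (cx,cy)=(0.3786,-0.9256)
member 3 (1-3): L=3.1175, (cx,cy)=(0.9998,-0.0186)
member 4 (2-3): L=4.5997, (cx,cy)=(0.2798,0.9601)
member 5 (2-4): L=3.0060, (cx,cy)=(1.0000,0.0000)
member 6 (3-4): L=4.7388, (cx,cy)=(0.3628,-0.9319)
solve A·x = −loads:
  F[0-1] = -380.0337 N (compression)
  F[0-2] = +398.3186 N (tension)
  F[1-2] = -301.2508 N (compression)
  F[1-3] = -745.8888 N (compression)
  F[2-3] = +290.4279 N (tension)
  F[2-4] = +203.0080 N (tension)
  F[3-4] = -559.6335 N (compression)
  Rx@0 = -272.9100 N
  Ry@0 = +358.7454 N
  Ry@4 = +521.5146 N

-559.634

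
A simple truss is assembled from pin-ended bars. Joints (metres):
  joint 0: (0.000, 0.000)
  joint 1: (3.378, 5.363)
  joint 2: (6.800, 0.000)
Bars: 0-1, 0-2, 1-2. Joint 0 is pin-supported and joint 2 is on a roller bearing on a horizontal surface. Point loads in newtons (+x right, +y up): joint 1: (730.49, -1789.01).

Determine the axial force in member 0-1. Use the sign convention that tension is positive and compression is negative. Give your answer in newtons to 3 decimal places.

N=3 nodes, M=3 members, R=3 reactions → 2N=6, M+R=6
member 0 (0-1): L=6.3382, (cx,cy)=(0.5330,0.8461)
member 1 (0-2): L=6.8000, (cx,cy)=(1.0000,0.0000)
member 2 (1-2): L=6.3617, (cx,cy)=(0.5379,-0.8430)
solve A·x = −loads:
  F[0-1] = -383.1192 N (compression)
  F[0-2] = +934.6771 N (tension)
  F[1-2] = -1737.6333 N (compression)
  Rx@0 = -730.4900 N
  Ry@0 = +324.1727 N
  Ry@2 = +1464.8373 N

-383.119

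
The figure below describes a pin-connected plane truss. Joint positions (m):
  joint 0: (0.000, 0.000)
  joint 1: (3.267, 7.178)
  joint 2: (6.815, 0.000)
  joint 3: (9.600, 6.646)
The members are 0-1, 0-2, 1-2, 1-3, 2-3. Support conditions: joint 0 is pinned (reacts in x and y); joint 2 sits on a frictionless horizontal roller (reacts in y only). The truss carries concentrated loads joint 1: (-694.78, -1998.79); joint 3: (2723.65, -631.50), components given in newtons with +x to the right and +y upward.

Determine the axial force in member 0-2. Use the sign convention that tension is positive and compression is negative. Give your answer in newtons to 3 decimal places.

N=4 nodes, M=5 members, R=3 reactions → 2N=8, M+R=8
member 0 (0-1): L=7.8865, (cx,cy)=(0.4143,0.9102)
member 1 (0-2): L=6.8150, (cx,cy)=(1.0000,0.0000)
member 2 (1-2): L=8.0070, (cx,cy)=(0.4431,-0.8965)
member 3 (1-3): L=6.3553, (cx,cy)=(0.9965,-0.0837)
member 4 (2-3): L=7.2059, (cx,cy)=(0.3865,0.9223)
solve A·x = −loads:
  F[0-1] = +1254.4856 N (tension)
  F[0-2] = +1509.1970 N (tension)
  F[1-2] = -3773.7826 N (compression)
  F[1-3] = +2896.8305 N (tension)
  F[2-3] = -421.7821 N (compression)
  Rx@0 = -2028.8700 N
  Ry@0 = -1141.7854 N
  Ry@2 = +3772.0754 N

1509.197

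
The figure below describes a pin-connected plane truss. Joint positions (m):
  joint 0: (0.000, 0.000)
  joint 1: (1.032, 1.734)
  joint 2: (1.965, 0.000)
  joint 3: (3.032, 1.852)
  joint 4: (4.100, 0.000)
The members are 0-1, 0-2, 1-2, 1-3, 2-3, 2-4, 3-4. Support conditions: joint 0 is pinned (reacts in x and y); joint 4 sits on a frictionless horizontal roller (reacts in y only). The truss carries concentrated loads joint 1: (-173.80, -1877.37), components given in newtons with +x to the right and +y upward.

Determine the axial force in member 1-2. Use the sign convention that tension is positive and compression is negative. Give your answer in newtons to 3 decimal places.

-485.045

N=5 nodes, M=7 members, R=3 reactions → 2N=10, M+R=10
member 0 (0-1): L=2.0179, (cx,cy)=(0.5114,0.8593)
member 1 (0-2): L=1.9650, (cx,cy)=(1.0000,0.0000)
member 2 (1-2): L=1.9691, (cx,cy)=(0.4738,-0.8806)
member 3 (1-3): L=2.0035, (cx,cy)=(0.9983,0.0589)
member 4 (2-3): L=2.1374, (cx,cy)=(0.4992,0.8665)
member 5 (2-4): L=2.1350, (cx,cy)=(1.0000,0.0000)
member 6 (3-4): L=2.1379, (cx,cy)=(0.4996,-0.8663)
solve A·x = −loads:
  F[0-1] = -1720.3371 N (compression)
  F[0-2] = +706.0347 N (tension)
  F[1-2] = -485.0450 N (compression)
  F[1-3] = -477.0353 N (compression)
  F[2-3] = +492.9584 N (tension)
  F[2-4] = +230.1177 N (tension)
  F[3-4] = -460.6404 N (compression)
  Rx@0 = +173.8000 N
  Ry@0 = +1478.3269 N
  Ry@4 = +399.0431 N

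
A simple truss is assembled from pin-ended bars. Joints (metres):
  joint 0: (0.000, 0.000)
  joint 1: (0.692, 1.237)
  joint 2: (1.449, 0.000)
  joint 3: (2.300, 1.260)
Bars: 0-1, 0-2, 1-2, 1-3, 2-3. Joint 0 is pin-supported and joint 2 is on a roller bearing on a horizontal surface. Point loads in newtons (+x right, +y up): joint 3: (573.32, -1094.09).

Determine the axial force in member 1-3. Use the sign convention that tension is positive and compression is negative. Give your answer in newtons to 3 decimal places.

1325.201

N=4 nodes, M=5 members, R=3 reactions → 2N=8, M+R=8
member 0 (0-1): L=1.4174, (cx,cy)=(0.4882,0.8727)
member 1 (0-2): L=1.4490, (cx,cy)=(1.0000,0.0000)
member 2 (1-2): L=1.4502, (cx,cy)=(0.5220,-0.8530)
member 3 (1-3): L=1.6082, (cx,cy)=(0.9999,0.0143)
member 4 (2-3): L=1.5205, (cx,cy)=(0.5597,0.8287)
solve A·x = −loads:
  F[0-1] = +1307.5175 N (tension)
  F[0-2] = -65.0318 N (compression)
  F[1-2] = -1315.5948 N (compression)
  F[1-3] = +1325.2013 N (tension)
  F[2-3] = -1343.1256 N (compression)
  Rx@0 = -573.3200 N
  Ry@0 = -1141.0999 N
  Ry@2 = +2235.1899 N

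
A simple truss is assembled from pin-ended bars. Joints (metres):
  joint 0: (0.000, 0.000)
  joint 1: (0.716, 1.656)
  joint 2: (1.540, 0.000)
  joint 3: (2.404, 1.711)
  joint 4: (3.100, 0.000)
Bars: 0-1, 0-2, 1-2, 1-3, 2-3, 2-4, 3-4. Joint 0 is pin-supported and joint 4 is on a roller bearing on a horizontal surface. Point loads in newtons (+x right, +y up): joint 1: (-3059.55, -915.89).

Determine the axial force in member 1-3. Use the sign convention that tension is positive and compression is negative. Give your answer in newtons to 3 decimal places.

N=5 nodes, M=7 members, R=3 reactions → 2N=10, M+R=10
member 0 (0-1): L=1.8042, (cx,cy)=(0.3969,0.9179)
member 1 (0-2): L=1.5400, (cx,cy)=(1.0000,0.0000)
member 2 (1-2): L=1.8497, (cx,cy)=(0.4455,-0.8953)
member 3 (1-3): L=1.6889, (cx,cy)=(0.9995,0.0326)
member 4 (2-3): L=1.9168, (cx,cy)=(0.4508,0.8926)
member 5 (2-4): L=1.5600, (cx,cy)=(1.0000,0.0000)
member 6 (3-4): L=1.8471, (cx,cy)=(0.3768,-0.9263)
solve A·x = −loads:
  F[0-1] = -2547.9842 N (compression)
  F[0-2] = -2048.3553 N (compression)
  F[1-2] = +1637.2642 N (tension)
  F[1-3] = +1319.6823 N (tension)
  F[2-3] = -1642.1141 N (compression)
  F[2-4] = -578.7868 N (compression)
  F[3-4] = +1536.0660 N (tension)
  Rx@0 = +3059.5500 N
  Ry@0 = +2338.7408 N
  Ry@4 = -1422.8508 N

1319.682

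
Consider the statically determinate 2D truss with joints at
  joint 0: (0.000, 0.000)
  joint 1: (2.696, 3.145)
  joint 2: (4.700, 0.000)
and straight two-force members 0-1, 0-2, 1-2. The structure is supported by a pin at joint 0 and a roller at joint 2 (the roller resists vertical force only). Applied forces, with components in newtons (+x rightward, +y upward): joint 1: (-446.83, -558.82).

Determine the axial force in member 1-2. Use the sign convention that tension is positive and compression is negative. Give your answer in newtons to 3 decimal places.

-25.556

N=3 nodes, M=3 members, R=3 reactions → 2N=6, M+R=6
member 0 (0-1): L=4.1424, (cx,cy)=(0.6508,0.7592)
member 1 (0-2): L=4.7000, (cx,cy)=(1.0000,0.0000)
member 2 (1-2): L=3.7292, (cx,cy)=(0.5374,-0.8433)
solve A·x = −loads:
  F[0-1] = -707.6544 N (compression)
  F[0-2] = +13.7335 N (tension)
  F[1-2] = -25.5565 N (compression)
  Rx@0 = +446.8300 N
  Ry@0 = +537.2672 N
  Ry@2 = +21.5528 N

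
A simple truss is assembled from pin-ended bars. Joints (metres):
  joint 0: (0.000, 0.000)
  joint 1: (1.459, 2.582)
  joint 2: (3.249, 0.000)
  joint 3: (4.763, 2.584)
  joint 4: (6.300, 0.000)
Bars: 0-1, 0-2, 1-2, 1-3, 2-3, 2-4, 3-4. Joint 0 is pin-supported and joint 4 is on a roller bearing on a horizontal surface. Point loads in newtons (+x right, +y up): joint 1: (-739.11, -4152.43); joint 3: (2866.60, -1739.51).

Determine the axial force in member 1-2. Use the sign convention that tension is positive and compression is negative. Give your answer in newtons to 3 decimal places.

N=5 nodes, M=7 members, R=3 reactions → 2N=10, M+R=10
member 0 (0-1): L=2.9657, (cx,cy)=(0.4920,0.8706)
member 1 (0-2): L=3.2490, (cx,cy)=(1.0000,0.0000)
member 2 (1-2): L=3.1418, (cx,cy)=(0.5697,-0.8218)
member 3 (1-3): L=3.3040, (cx,cy)=(1.0000,0.0006)
member 4 (2-3): L=2.9949, (cx,cy)=(0.5055,0.8628)
member 5 (2-4): L=3.0510, (cx,cy)=(1.0000,0.0000)
member 6 (3-4): L=3.0066, (cx,cy)=(0.5112,-0.8595)
solve A·x = −loads:
  F[0-1] = -3149.8518 N (compression)
  F[0-2] = +3677.0824 N (tension)
  F[1-2] = -1715.7015 N (compression)
  F[1-3] = +167.0205 N (tension)
  F[2-3] = +1634.2062 N (tension)
  F[2-4] = +1873.4377 N (tension)
  F[3-4] = -3664.6777 N (compression)
  Rx@0 = -2127.4900 N
  Ry@0 = +2742.3219 N
  Ry@4 = +3149.6181 N

-1715.701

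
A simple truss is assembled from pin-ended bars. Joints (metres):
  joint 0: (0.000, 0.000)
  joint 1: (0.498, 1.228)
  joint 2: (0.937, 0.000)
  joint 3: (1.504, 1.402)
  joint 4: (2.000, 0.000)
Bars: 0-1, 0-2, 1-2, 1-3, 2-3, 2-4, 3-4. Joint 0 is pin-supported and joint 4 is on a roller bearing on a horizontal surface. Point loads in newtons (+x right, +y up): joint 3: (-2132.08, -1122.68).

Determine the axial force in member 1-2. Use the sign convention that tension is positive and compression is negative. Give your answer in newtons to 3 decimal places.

1648.877

N=5 nodes, M=7 members, R=3 reactions → 2N=10, M+R=10
member 0 (0-1): L=1.3251, (cx,cy)=(0.3758,0.9267)
member 1 (0-2): L=0.9370, (cx,cy)=(1.0000,0.0000)
member 2 (1-2): L=1.3041, (cx,cy)=(0.3366,-0.9416)
member 3 (1-3): L=1.0209, (cx,cy)=(0.9854,0.1704)
member 4 (2-3): L=1.5123, (cx,cy)=(0.3749,0.9271)
member 5 (2-4): L=1.0630, (cx,cy)=(1.0000,0.0000)
member 6 (3-4): L=1.4872, (cx,cy)=(0.3335,-0.9427)
solve A·x = −loads:
  F[0-1] = -1913.2612 N (compression)
  F[0-2] = -1413.0569 N (compression)
  F[1-2] = +1648.8770 N (tension)
  F[1-3] = -1292.9982 N (compression)
  F[2-3] = -1674.8118 N (compression)
  F[2-4] = -230.0749 N (compression)
  F[3-4] = +689.8312 N (tension)
  Rx@0 = +2132.0800 N
  Ry@0 = +1773.0127 N
  Ry@4 = -650.3327 N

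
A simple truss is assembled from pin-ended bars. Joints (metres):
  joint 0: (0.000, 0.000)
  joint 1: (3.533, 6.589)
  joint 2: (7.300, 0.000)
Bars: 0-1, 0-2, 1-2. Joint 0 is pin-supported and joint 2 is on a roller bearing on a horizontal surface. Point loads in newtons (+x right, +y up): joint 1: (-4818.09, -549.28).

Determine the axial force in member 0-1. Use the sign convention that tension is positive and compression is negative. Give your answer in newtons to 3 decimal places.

N=3 nodes, M=3 members, R=3 reactions → 2N=6, M+R=6
member 0 (0-1): L=7.4764, (cx,cy)=(0.4726,0.8813)
member 1 (0-2): L=7.3000, (cx,cy)=(1.0000,0.0000)
member 2 (1-2): L=7.5898, (cx,cy)=(0.4963,-0.8681)
solve A·x = −loads:
  F[0-1] = -5256.1549 N (compression)
  F[0-2] = -2334.2850 N (compression)
  F[1-2] = +4703.1533 N (tension)
  Rx@0 = +4818.0900 N
  Ry@0 = +4632.2648 N
  Ry@2 = -4082.9848 N

-5256.155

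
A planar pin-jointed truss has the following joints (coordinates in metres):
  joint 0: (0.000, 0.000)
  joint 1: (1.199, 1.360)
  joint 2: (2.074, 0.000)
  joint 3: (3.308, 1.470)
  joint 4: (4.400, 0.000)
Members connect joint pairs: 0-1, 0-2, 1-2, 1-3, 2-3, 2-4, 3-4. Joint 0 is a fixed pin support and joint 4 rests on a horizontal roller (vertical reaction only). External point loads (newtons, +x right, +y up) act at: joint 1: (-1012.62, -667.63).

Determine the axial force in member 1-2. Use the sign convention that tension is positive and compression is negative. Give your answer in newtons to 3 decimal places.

169.296

N=5 nodes, M=7 members, R=3 reactions → 2N=10, M+R=10
member 0 (0-1): L=1.8131, (cx,cy)=(0.6613,0.7501)
member 1 (0-2): L=2.0740, (cx,cy)=(1.0000,0.0000)
member 2 (1-2): L=1.6172, (cx,cy)=(0.5411,-0.8410)
member 3 (1-3): L=2.1119, (cx,cy)=(0.9986,0.0521)
member 4 (2-3): L=1.9193, (cx,cy)=(0.6429,0.7659)
member 5 (2-4): L=2.3260, (cx,cy)=(1.0000,0.0000)
member 6 (3-4): L=1.8312, (cx,cy)=(0.5963,-0.8027)
solve A·x = −loads:
  F[0-1] = -1064.7651 N (compression)
  F[0-2] = -308.4786 N (compression)
  F[1-2] = +169.2961 N (tension)
  F[1-3] = +217.1724 N (tension)
  F[2-3] = -185.8890 N (compression)
  F[2-4] = -97.3607 N (compression)
  F[3-4] = +163.2681 N (tension)
  Rx@0 = +1012.6200 N
  Ry@0 = +798.6925 N
  Ry@4 = -131.0625 N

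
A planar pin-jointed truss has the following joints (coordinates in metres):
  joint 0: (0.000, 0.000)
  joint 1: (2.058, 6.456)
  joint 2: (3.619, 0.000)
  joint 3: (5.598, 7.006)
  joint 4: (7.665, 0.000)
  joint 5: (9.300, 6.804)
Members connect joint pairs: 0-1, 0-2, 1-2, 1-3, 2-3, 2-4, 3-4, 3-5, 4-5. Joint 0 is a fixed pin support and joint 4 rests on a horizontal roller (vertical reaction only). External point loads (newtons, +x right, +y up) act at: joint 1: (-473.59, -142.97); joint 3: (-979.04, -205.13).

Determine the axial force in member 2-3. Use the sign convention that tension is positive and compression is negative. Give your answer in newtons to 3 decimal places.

-1314.250

N=6 nodes, M=9 members, R=3 reactions → 2N=12, M+R=12
member 0 (0-1): L=6.7761, (cx,cy)=(0.3037,0.9528)
member 1 (0-2): L=3.6190, (cx,cy)=(1.0000,0.0000)
member 2 (1-2): L=6.6420, (cx,cy)=(0.2350,-0.9720)
member 3 (1-3): L=3.5825, (cx,cy)=(0.9881,0.1535)
member 4 (2-3): L=7.2801, (cx,cy)=(0.2718,0.9623)
member 5 (2-4): L=4.0460, (cx,cy)=(1.0000,0.0000)
member 6 (3-4): L=7.3046, (cx,cy)=(0.2830,-0.9591)
member 7 (3-5): L=3.7075, (cx,cy)=(0.9985,-0.0545)
member 8 (4-5): L=6.9977, (cx,cy)=(0.2336,0.9723)
solve A·x = −loads:
  F[0-1] = -1525.7290 N (compression)
  F[0-2] = -989.2428 N (compression)
  F[1-2] = +1301.2062 N (tension)
  F[1-3] = -299.1510 N (compression)
  F[2-3] = -1314.2504 N (compression)
  F[2-4] = -326.1759 N (compression)
  F[3-4] = +1152.6704 N (tension)
  F[3-5] = -0.0000 N (tension)
  F[4-5] = +0.0000 N (tension)
  Rx@0 = +1452.6300 N
  Ry@0 = +1453.6579 N
  Ry@4 = -1105.5579 N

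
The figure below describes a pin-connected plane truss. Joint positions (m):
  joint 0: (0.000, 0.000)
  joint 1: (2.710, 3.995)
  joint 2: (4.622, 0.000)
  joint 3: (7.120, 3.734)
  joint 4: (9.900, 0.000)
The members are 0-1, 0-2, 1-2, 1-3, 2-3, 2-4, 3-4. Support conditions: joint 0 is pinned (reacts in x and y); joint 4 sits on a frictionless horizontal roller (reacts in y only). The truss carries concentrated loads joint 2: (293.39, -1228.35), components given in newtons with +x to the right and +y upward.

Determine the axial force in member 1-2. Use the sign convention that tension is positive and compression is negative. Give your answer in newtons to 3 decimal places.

777.170

N=5 nodes, M=7 members, R=3 reactions → 2N=10, M+R=10
member 0 (0-1): L=4.8274, (cx,cy)=(0.5614,0.8276)
member 1 (0-2): L=4.6220, (cx,cy)=(1.0000,0.0000)
member 2 (1-2): L=4.4290, (cx,cy)=(0.4317,-0.9020)
member 3 (1-3): L=4.4177, (cx,cy)=(0.9983,-0.0591)
member 4 (2-3): L=4.4925, (cx,cy)=(0.5560,0.8312)
member 5 (2-4): L=5.2780, (cx,cy)=(1.0000,0.0000)
member 6 (3-4): L=4.6552, (cx,cy)=(0.5972,-0.8021)
solve A·x = −loads:
  F[0-1] = -791.3269 N (compression)
  F[0-2] = +737.6210 N (tension)
  F[1-2] = +777.1700 N (tension)
  F[1-3] = -781.1021 N (compression)
  F[2-3] = +634.4520 N (tension)
  F[2-4] = +426.9602 N (tension)
  F[3-4] = -714.9631 N (compression)
  Rx@0 = -293.3900 N
  Ry@0 = +654.8718 N
  Ry@4 = +573.4782 N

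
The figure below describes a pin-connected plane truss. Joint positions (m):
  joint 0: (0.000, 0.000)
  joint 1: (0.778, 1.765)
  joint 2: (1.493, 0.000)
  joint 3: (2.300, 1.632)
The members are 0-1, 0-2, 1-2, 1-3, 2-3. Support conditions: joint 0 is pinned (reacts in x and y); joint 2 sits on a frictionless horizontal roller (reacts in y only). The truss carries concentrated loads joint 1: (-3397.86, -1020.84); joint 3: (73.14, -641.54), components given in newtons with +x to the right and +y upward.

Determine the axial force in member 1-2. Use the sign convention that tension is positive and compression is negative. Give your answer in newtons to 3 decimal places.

3264.346

N=4 nodes, M=5 members, R=3 reactions → 2N=8, M+R=8
member 0 (0-1): L=1.9289, (cx,cy)=(0.4033,0.9150)
member 1 (0-2): L=1.4930, (cx,cy)=(1.0000,0.0000)
member 2 (1-2): L=1.9043, (cx,cy)=(0.3755,-0.9268)
member 3 (1-3): L=1.5278, (cx,cy)=(0.9962,-0.0871)
member 4 (2-3): L=1.8206, (cx,cy)=(0.4433,0.8964)
solve A·x = −loads:
  F[0-1] = -4457.7585 N (compression)
  F[0-2] = -1526.6982 N (compression)
  F[1-2] = +3264.3459 N (tension)
  F[1-3] = +375.6286 N (tension)
  F[2-3] = -679.2092 N (compression)
  Rx@0 = +3324.7200 N
  Ry@0 = +4079.0598 N
  Ry@2 = -2416.6798 N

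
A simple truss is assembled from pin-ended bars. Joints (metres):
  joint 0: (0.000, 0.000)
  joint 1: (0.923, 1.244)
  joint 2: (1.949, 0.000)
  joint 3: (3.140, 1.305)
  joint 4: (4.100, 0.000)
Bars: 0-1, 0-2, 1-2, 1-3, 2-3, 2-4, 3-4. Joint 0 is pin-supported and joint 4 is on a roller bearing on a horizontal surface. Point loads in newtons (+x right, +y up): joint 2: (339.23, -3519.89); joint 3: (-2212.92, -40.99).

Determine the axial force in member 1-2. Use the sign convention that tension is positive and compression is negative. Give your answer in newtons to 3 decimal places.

N=5 nodes, M=7 members, R=3 reactions → 2N=10, M+R=10
member 0 (0-1): L=1.5490, (cx,cy)=(0.5959,0.8031)
member 1 (0-2): L=1.9490, (cx,cy)=(1.0000,0.0000)
member 2 (1-2): L=1.6125, (cx,cy)=(0.6363,-0.7715)
member 3 (1-3): L=2.2178, (cx,cy)=(0.9996,0.0275)
member 4 (2-3): L=1.7668, (cx,cy)=(0.6741,0.7386)
member 5 (2-4): L=2.1510, (cx,cy)=(1.0000,0.0000)
member 6 (3-4): L=1.6201, (cx,cy)=(0.5926,-0.8055)
solve A·x = −loads:
  F[0-1] = -3188.4528 N (compression)
  F[0-2] = +26.1826 N (tension)
  F[1-2] = +3179.2458 N (tension)
  F[1-3] = -3924.2231 N (compression)
  F[2-3] = +1444.8517 N (tension)
  F[2-4] = +735.8320 N (tension)
  F[3-4] = -1241.7697 N (compression)
  Rx@0 = +1873.6900 N
  Ry@0 = +2560.6084 N
  Ry@4 = +1000.2716 N

3179.246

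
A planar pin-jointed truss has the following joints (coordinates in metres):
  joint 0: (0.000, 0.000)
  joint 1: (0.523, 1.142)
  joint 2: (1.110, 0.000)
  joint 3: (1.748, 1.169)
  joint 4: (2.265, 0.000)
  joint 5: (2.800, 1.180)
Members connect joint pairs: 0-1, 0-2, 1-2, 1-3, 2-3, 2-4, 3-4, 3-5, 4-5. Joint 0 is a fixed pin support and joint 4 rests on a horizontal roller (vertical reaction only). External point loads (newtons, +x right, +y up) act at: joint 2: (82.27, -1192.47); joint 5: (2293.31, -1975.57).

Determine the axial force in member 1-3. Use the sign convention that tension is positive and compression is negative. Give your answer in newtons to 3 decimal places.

1012.566

N=6 nodes, M=9 members, R=3 reactions → 2N=12, M+R=12
member 0 (0-1): L=1.2561, (cx,cy)=(0.4164,0.9092)
member 1 (0-2): L=1.1100, (cx,cy)=(1.0000,0.0000)
member 2 (1-2): L=1.2840, (cx,cy)=(0.4572,-0.8894)
member 3 (1-3): L=1.2253, (cx,cy)=(0.9998,0.0220)
member 4 (2-3): L=1.3318, (cx,cy)=(0.4791,0.8778)
member 5 (2-4): L=1.1550, (cx,cy)=(1.0000,0.0000)
member 6 (3-4): L=1.2782, (cx,cy)=(0.4045,-0.9146)
member 7 (3-5): L=1.0521, (cx,cy)=(0.9999,0.0105)
member 8 (4-5): L=1.2956, (cx,cy)=(0.4129,0.9108)
solve A·x = −loads:
  F[0-1] = +1158.5073 N (tension)
  F[0-2] = +1893.2001 N (tension)
  F[1-2] = -1159.2152 N (compression)
  F[1-3] = +1012.5661 N (tension)
  F[2-3] = +2533.0486 N (tension)
  F[2-4] = +67.5010 N (tension)
  F[3-4] = -2418.9653 N (compression)
  F[3-5] = +3204.3789 N (tension)
  F[4-5] = -2205.9252 N (compression)
  Rx@0 = -2375.5800 N
  Ry@0 = -1053.3037 N
  Ry@4 = +4221.3437 N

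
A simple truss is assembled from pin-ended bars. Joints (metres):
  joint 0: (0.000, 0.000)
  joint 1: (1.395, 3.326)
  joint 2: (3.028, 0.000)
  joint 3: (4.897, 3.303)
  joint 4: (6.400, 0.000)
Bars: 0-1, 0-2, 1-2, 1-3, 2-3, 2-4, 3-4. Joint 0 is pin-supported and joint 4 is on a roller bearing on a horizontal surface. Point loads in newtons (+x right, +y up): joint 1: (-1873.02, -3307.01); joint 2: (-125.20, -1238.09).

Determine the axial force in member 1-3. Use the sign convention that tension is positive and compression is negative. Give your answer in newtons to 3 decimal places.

-338.920

N=5 nodes, M=7 members, R=3 reactions → 2N=10, M+R=10
member 0 (0-1): L=3.6067, (cx,cy)=(0.3868,0.9222)
member 1 (0-2): L=3.0280, (cx,cy)=(1.0000,0.0000)
member 2 (1-2): L=3.7053, (cx,cy)=(0.4407,-0.8976)
member 3 (1-3): L=3.5021, (cx,cy)=(1.0000,-0.0066)
member 4 (2-3): L=3.7951, (cx,cy)=(0.4925,0.8703)
member 5 (2-4): L=3.3720, (cx,cy)=(1.0000,0.0000)
member 6 (3-4): L=3.6289, (cx,cy)=(0.4142,-0.9102)
solve A·x = −loads:
  F[0-1] = -4567.3569 N (compression)
  F[0-2] = -231.6581 N (compression)
  F[1-2] = +1010.5414 N (tension)
  F[1-3] = -338.9197 N (compression)
  F[2-3] = +380.2998 N (tension)
  F[2-4] = +151.6247 N (tension)
  F[3-4] = -366.0870 N (compression)
  Rx@0 = +1998.2200 N
  Ry@0 = +4211.8889 N
  Ry@4 = +333.2111 N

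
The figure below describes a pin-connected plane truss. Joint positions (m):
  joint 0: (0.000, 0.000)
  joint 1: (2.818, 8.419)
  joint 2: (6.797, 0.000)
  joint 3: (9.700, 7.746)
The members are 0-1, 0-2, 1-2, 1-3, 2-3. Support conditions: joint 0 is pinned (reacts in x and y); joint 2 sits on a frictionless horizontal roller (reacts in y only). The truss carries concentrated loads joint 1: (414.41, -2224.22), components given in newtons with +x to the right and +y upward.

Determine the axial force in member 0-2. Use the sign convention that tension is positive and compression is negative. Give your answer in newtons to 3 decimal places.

678.426

N=4 nodes, M=5 members, R=3 reactions → 2N=8, M+R=8
member 0 (0-1): L=8.8781, (cx,cy)=(0.3174,0.9483)
member 1 (0-2): L=6.7970, (cx,cy)=(1.0000,0.0000)
member 2 (1-2): L=9.3119, (cx,cy)=(0.4273,-0.9041)
member 3 (1-3): L=6.9148, (cx,cy)=(0.9953,-0.0973)
member 4 (2-3): L=8.2721, (cx,cy)=(0.3509,0.9364)
solve A·x = −loads:
  F[0-1] = -831.7804 N (compression)
  F[0-2] = +678.4256 N (tension)
  F[1-2] = -1587.6979 N (compression)
  F[1-3] = +0.0000 N (tension)
  F[2-3] = -0.0000 N (compression)
  Rx@0 = -414.4100 N
  Ry@0 = +788.7676 N
  Ry@2 = +1435.4524 N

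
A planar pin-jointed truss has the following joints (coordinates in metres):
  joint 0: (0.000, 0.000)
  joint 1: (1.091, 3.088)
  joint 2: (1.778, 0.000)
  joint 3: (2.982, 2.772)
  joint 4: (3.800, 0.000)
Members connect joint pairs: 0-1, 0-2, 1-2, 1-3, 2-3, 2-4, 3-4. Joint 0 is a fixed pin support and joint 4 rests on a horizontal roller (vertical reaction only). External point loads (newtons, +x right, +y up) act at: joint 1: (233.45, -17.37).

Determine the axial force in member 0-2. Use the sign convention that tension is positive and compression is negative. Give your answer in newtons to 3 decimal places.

N=5 nodes, M=7 members, R=3 reactions → 2N=10, M+R=10
member 0 (0-1): L=3.2751, (cx,cy)=(0.3331,0.9429)
member 1 (0-2): L=1.7780, (cx,cy)=(1.0000,0.0000)
member 2 (1-2): L=3.1635, (cx,cy)=(0.2172,-0.9761)
member 3 (1-3): L=1.9172, (cx,cy)=(0.9863,-0.1648)
member 4 (2-3): L=3.0222, (cx,cy)=(0.3984,0.9172)
member 5 (2-4): L=2.0220, (cx,cy)=(1.0000,0.0000)
member 6 (3-4): L=2.8902, (cx,cy)=(0.2830,-0.9591)
solve A·x = −loads:
  F[0-1] = +188.0677 N (tension)
  F[0-2] = +170.8002 N (tension)
  F[1-2] = -176.7886 N (compression)
  F[1-3] = -134.2440 N (compression)
  F[2-3] = +188.1446 N (tension)
  F[2-4] = +57.4535 N (tension)
  F[3-4] = -202.9960 N (compression)
  Rx@0 = -233.4500 N
  Ry@0 = -177.3259 N
  Ry@4 = +194.6959 N

170.800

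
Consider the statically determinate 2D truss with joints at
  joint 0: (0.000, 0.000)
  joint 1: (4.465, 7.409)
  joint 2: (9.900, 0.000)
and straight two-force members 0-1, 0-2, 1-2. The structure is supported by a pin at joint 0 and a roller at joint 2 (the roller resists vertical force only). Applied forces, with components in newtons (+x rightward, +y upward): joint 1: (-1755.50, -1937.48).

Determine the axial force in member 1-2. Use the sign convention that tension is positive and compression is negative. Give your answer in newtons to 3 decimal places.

N=3 nodes, M=3 members, R=3 reactions → 2N=6, M+R=6
member 0 (0-1): L=8.6504, (cx,cy)=(0.5162,0.8565)
member 1 (0-2): L=9.9000, (cx,cy)=(1.0000,0.0000)
member 2 (1-2): L=9.1887, (cx,cy)=(0.5915,-0.8063)
solve A·x = −loads:
  F[0-1] = -2775.7943 N (compression)
  F[0-2] = -322.7438 N (compression)
  F[1-2] = +545.6487 N (tension)
  Rx@0 = +1755.5000 N
  Ry@0 = +2377.4448 N
  Ry@2 = -439.9648 N

545.649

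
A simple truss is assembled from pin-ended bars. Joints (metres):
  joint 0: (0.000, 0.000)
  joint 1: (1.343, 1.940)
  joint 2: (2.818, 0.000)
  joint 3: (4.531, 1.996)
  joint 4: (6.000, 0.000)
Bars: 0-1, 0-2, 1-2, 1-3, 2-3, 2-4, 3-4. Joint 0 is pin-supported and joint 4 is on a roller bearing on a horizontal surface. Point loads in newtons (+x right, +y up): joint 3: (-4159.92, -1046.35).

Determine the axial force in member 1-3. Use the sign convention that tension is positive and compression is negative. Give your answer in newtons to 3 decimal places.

N=5 nodes, M=7 members, R=3 reactions → 2N=10, M+R=10
member 0 (0-1): L=2.3595, (cx,cy)=(0.5692,0.8222)
member 1 (0-2): L=2.8180, (cx,cy)=(1.0000,0.0000)
member 2 (1-2): L=2.4371, (cx,cy)=(0.6052,-0.7960)
member 3 (1-3): L=3.1885, (cx,cy)=(0.9998,0.0176)
member 4 (2-3): L=2.6303, (cx,cy)=(0.6513,0.7589)
member 5 (2-4): L=3.1820, (cx,cy)=(1.0000,0.0000)
member 6 (3-4): L=2.4783, (cx,cy)=(0.5927,-0.8054)
solve A·x = −loads:
  F[0-1] = -1994.6889 N (compression)
  F[0-2] = -3024.5671 N (compression)
  F[1-2] = +2008.3731 N (tension)
  F[1-3] = -2351.2619 N (compression)
  F[2-3] = -2106.7988 N (compression)
  F[2-4] = -436.9451 N (compression)
  F[3-4] = +737.1557 N (tension)
  Rx@0 = +4159.9200 N
  Ry@0 = +1640.0481 N
  Ry@4 = -593.6981 N

-2351.262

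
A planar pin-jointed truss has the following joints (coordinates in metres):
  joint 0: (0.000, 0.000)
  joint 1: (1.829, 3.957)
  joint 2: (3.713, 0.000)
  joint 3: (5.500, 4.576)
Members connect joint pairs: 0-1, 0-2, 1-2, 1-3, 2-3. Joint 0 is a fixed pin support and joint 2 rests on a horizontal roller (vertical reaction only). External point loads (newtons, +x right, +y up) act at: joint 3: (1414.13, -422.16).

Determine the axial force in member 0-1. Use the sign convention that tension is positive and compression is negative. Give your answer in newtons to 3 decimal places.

2143.811

N=4 nodes, M=5 members, R=3 reactions → 2N=8, M+R=8
member 0 (0-1): L=4.3593, (cx,cy)=(0.4196,0.9077)
member 1 (0-2): L=3.7130, (cx,cy)=(1.0000,0.0000)
member 2 (1-2): L=4.3826, (cx,cy)=(0.4299,-0.9029)
member 3 (1-3): L=3.7228, (cx,cy)=(0.9861,0.1663)
member 4 (2-3): L=4.9125, (cx,cy)=(0.3638,0.9315)
solve A·x = −loads:
  F[0-1] = +2143.8112 N (tension)
  F[0-2] = +514.6570 N (tension)
  F[1-2] = -1839.6280 N (compression)
  F[1-3] = +1714.1542 N (tension)
  F[2-3] = -759.1858 N (compression)
  Rx@0 = -1414.1300 N
  Ry@0 = -1945.9894 N
  Ry@2 = +2368.1494 N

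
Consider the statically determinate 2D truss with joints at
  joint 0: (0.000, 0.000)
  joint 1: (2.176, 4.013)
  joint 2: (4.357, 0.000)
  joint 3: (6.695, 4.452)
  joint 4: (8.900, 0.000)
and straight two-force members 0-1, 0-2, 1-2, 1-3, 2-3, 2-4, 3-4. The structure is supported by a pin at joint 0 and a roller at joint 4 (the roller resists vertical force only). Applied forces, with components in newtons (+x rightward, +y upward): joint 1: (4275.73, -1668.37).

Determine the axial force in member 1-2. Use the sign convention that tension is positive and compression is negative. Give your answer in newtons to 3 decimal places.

N=5 nodes, M=7 members, R=3 reactions → 2N=10, M+R=10
member 0 (0-1): L=4.5650, (cx,cy)=(0.4767,0.8791)
member 1 (0-2): L=4.3570, (cx,cy)=(1.0000,0.0000)
member 2 (1-2): L=4.5674, (cx,cy)=(0.4775,-0.8786)
member 3 (1-3): L=4.5403, (cx,cy)=(0.9953,0.0967)
member 4 (2-3): L=5.0286, (cx,cy)=(0.4649,0.8853)
member 5 (2-4): L=4.5430, (cx,cy)=(1.0000,0.0000)
member 6 (3-4): L=4.9681, (cx,cy)=(0.4438,-0.8961)
solve A·x = −loads:
  F[0-1] = +759.2684 N (tension)
  F[0-2] = +3913.8086 N (tension)
  F[1-2] = -2936.2214 N (compression)
  F[1-3] = -2523.5369 N (compression)
  F[2-3] = +2913.9410 N (tension)
  F[2-4] = +1156.8964 N (tension)
  F[3-4] = -2606.6274 N (compression)
  Rx@0 = -4275.7300 N
  Ry@0 = -667.4589 N
  Ry@4 = +2335.8289 N

-2936.221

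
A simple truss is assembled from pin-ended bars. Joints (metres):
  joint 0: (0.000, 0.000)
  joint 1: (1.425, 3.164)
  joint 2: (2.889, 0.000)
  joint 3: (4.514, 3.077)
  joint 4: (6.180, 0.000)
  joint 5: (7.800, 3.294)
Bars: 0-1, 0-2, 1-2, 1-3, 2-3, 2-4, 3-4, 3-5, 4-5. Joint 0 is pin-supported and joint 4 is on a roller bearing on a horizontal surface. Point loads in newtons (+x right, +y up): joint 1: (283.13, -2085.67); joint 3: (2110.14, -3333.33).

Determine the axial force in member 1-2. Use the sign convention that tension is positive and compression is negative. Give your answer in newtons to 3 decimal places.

-841.042

N=6 nodes, M=9 members, R=3 reactions → 2N=12, M+R=12
member 0 (0-1): L=3.4701, (cx,cy)=(0.4107,0.9118)
member 1 (0-2): L=2.8890, (cx,cy)=(1.0000,0.0000)
member 2 (1-2): L=3.4863, (cx,cy)=(0.4199,-0.9076)
member 3 (1-3): L=3.0902, (cx,cy)=(0.9996,-0.0282)
member 4 (2-3): L=3.4797, (cx,cy)=(0.4670,0.8843)
member 5 (2-4): L=3.2910, (cx,cy)=(1.0000,0.0000)
member 6 (3-4): L=3.4991, (cx,cy)=(0.4761,-0.8794)
member 7 (3-5): L=3.2932, (cx,cy)=(0.9978,0.0659)
member 8 (4-5): L=3.6708, (cx,cy)=(0.4413,0.8973)
solve A·x = −loads:
  F[0-1] = -1434.2758 N (compression)
  F[0-2] = +2982.2586 N (tension)
  F[1-2] = -841.0425 N (compression)
  F[1-3] = -519.1445 N (compression)
  F[2-3] = +863.1971 N (tension)
  F[2-4] = +2225.9746 N (tension)
  F[3-4] = -4675.1735 N (compression)
  F[3-5] = +0.0000 N (tension)
  F[4-5] = -0.0000 N (compression)
  Rx@0 = -2393.2700 N
  Ry@0 = +1307.7613 N
  Ry@4 = +4111.2387 N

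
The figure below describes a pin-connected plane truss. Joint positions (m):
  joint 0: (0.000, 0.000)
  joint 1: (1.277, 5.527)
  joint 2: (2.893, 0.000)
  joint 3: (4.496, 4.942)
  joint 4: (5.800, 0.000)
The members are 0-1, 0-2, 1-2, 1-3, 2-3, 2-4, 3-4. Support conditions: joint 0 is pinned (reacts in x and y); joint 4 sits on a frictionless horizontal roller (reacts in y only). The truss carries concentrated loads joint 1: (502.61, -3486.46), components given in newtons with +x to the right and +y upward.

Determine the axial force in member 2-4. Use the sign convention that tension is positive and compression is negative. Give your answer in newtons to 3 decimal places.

N=5 nodes, M=7 members, R=3 reactions → 2N=10, M+R=10
member 0 (0-1): L=5.6726, (cx,cy)=(0.2251,0.9743)
member 1 (0-2): L=2.8930, (cx,cy)=(1.0000,0.0000)
member 2 (1-2): L=5.7584, (cx,cy)=(0.2806,-0.9598)
member 3 (1-3): L=3.2717, (cx,cy)=(0.9839,-0.1788)
member 4 (2-3): L=5.1955, (cx,cy)=(0.3085,0.9512)
member 5 (2-4): L=2.9070, (cx,cy)=(1.0000,0.0000)
member 6 (3-4): L=5.1111, (cx,cy)=(0.2551,-0.9669)
solve A·x = −loads:
  F[0-1] = -2298.8936 N (compression)
  F[0-2] = +1020.1300 N (tension)
  F[1-2] = -1167.6565 N (compression)
  F[1-3] = -703.7884 N (compression)
  F[2-3] = +1178.2170 N (tension)
  F[2-4] = +328.9223 N (tension)
  F[3-4] = -1289.2397 N (compression)
  Rx@0 = -502.6100 N
  Ry@0 = +2239.8850 N
  Ry@4 = +1246.5750 N

328.922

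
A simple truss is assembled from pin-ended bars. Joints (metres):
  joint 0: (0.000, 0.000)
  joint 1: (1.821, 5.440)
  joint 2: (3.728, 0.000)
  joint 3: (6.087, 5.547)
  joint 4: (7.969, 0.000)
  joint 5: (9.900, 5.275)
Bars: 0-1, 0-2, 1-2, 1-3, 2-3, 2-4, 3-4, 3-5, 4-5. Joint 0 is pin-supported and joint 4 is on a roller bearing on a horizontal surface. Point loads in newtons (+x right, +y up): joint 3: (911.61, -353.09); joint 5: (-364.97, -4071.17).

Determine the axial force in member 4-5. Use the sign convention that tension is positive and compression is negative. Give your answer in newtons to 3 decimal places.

N=6 nodes, M=9 members, R=3 reactions → 2N=12, M+R=12
member 0 (0-1): L=5.7367, (cx,cy)=(0.3174,0.9483)
member 1 (0-2): L=3.7280, (cx,cy)=(1.0000,0.0000)
member 2 (1-2): L=5.7646, (cx,cy)=(0.3308,-0.9437)
member 3 (1-3): L=4.2673, (cx,cy)=(0.9997,0.0251)
member 4 (2-3): L=6.0278, (cx,cy)=(0.3914,0.9202)
member 5 (2-4): L=4.2410, (cx,cy)=(1.0000,0.0000)
member 6 (3-4): L=5.8576, (cx,cy)=(0.3213,-0.9470)
member 7 (3-5): L=3.8227, (cx,cy)=(0.9975,-0.0712)
member 8 (4-5): L=5.6173, (cx,cy)=(0.3438,0.9391)
solve A·x = −loads:
  F[0-1] = +1366.7586 N (tension)
  F[0-2] = +112.7894 N (tension)
  F[1-2] = -1349.9989 N (compression)
  F[1-3] = +880.7260 N (tension)
  F[2-3] = +1384.4093 N (tension)
  F[2-4] = -875.6045 N (compression)
  F[3-4] = -1824.1107 N (compression)
  F[3-5] = +1099.4965 N (tension)
  F[4-5] = -4252.0639 N (compression)
  Rx@0 = -546.6400 N
  Ry@0 = -1296.0720 N
  Ry@4 = +5720.3320 N

-4252.064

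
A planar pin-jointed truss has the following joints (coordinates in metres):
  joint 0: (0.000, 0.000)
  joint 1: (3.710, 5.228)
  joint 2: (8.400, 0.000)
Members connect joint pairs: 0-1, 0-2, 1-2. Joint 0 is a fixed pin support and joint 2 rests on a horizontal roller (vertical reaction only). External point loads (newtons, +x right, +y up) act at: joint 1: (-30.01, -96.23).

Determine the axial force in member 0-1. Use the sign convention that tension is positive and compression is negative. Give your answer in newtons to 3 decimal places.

-88.785

N=3 nodes, M=3 members, R=3 reactions → 2N=6, M+R=6
member 0 (0-1): L=6.4106, (cx,cy)=(0.5787,0.8155)
member 1 (0-2): L=8.4000, (cx,cy)=(1.0000,0.0000)
member 2 (1-2): L=7.0234, (cx,cy)=(0.6678,-0.7444)
solve A·x = −loads:
  F[0-1] = -88.7850 N (compression)
  F[0-2] = +21.3723 N (tension)
  F[1-2] = -32.0055 N (compression)
  Rx@0 = +30.0100 N
  Ry@0 = +72.4061 N
  Ry@2 = +23.8239 N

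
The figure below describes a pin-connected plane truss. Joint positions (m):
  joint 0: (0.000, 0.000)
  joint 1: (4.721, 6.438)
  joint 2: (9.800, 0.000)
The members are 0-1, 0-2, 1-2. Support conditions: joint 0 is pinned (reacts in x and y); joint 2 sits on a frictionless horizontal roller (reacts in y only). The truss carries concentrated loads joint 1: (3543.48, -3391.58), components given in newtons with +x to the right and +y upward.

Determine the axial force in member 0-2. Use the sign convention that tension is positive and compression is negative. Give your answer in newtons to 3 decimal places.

3125.416

N=3 nodes, M=3 members, R=3 reactions → 2N=6, M+R=6
member 0 (0-1): L=7.9835, (cx,cy)=(0.5913,0.8064)
member 1 (0-2): L=9.8000, (cx,cy)=(1.0000,0.0000)
member 2 (1-2): L=8.2002, (cx,cy)=(0.6194,-0.7851)
solve A·x = −loads:
  F[0-1] = +706.9682 N (tension)
  F[0-2] = +3125.4162 N (tension)
  F[1-2] = -5046.1097 N (compression)
  Rx@0 = -3543.4800 N
  Ry@0 = -570.1112 N
  Ry@2 = +3961.6912 N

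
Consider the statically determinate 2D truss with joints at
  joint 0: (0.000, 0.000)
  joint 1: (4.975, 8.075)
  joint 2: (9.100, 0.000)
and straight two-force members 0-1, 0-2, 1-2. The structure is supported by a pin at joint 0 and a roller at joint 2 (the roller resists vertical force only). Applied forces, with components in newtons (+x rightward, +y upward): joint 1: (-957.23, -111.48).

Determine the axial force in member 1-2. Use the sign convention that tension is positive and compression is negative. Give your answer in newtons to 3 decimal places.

885.383

N=3 nodes, M=3 members, R=3 reactions → 2N=6, M+R=6
member 0 (0-1): L=9.4845, (cx,cy)=(0.5245,0.8514)
member 1 (0-2): L=9.1000, (cx,cy)=(1.0000,0.0000)
member 2 (1-2): L=9.0676, (cx,cy)=(0.4549,-0.8905)
solve A·x = −loads:
  F[0-1] = -1057.0328 N (compression)
  F[0-2] = -402.7756 N (compression)
  F[1-2] = +885.3830 N (tension)
  Rx@0 = +957.2300 N
  Ry@0 = +899.9437 N
  Ry@2 = -788.4637 N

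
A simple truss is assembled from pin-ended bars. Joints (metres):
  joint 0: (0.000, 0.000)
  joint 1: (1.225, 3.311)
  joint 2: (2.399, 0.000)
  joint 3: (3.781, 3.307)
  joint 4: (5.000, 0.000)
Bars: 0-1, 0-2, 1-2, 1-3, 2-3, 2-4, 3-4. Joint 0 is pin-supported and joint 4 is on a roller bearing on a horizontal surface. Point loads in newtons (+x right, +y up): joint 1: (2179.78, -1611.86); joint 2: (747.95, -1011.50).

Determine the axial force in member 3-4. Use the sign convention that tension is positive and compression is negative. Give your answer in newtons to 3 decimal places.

-2476.512

N=5 nodes, M=7 members, R=3 reactions → 2N=10, M+R=10
member 0 (0-1): L=3.5303, (cx,cy)=(0.3470,0.9379)
member 1 (0-2): L=2.3990, (cx,cy)=(1.0000,0.0000)
member 2 (1-2): L=3.5130, (cx,cy)=(0.3342,-0.9425)
member 3 (1-3): L=2.5560, (cx,cy)=(1.0000,-0.0016)
member 4 (2-3): L=3.5842, (cx,cy)=(0.3856,0.9227)
member 5 (2-4): L=2.6010, (cx,cy)=(1.0000,0.0000)
member 6 (3-4): L=3.5245, (cx,cy)=(0.3459,-0.9383)
solve A·x = −loads:
  F[0-1] = -319.5398 N (compression)
  F[0-2] = +3038.6076 N (tension)
  F[1-2] = -1389.1855 N (compression)
  F[1-3] = -1826.4084 N (compression)
  F[2-3] = +2515.3203 N (tension)
  F[2-4] = +856.5341 N (tension)
  F[3-4] = -2476.5117 N (compression)
  Rx@0 = -2927.7300 N
  Ry@0 = +299.6863 N
  Ry@4 = +2323.6737 N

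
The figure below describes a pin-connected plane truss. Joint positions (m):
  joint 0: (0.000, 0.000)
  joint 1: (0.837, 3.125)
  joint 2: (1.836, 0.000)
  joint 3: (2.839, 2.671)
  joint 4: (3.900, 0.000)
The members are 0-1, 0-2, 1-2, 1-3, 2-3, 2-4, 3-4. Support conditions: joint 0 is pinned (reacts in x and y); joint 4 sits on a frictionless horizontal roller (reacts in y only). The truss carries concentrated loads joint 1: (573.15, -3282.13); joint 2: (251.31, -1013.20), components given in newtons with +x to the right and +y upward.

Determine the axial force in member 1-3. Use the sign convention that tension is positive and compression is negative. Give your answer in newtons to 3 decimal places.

-1197.966

N=5 nodes, M=7 members, R=3 reactions → 2N=10, M+R=10
member 0 (0-1): L=3.2351, (cx,cy)=(0.2587,0.9660)
member 1 (0-2): L=1.8360, (cx,cy)=(1.0000,0.0000)
member 2 (1-2): L=3.2808, (cx,cy)=(0.3045,-0.9525)
member 3 (1-3): L=2.0528, (cx,cy)=(0.9752,-0.2212)
member 4 (2-3): L=2.8531, (cx,cy)=(0.3515,0.9362)
member 5 (2-4): L=2.0640, (cx,cy)=(1.0000,0.0000)
member 6 (3-4): L=2.8740, (cx,cy)=(0.3692,-0.9294)
solve A·x = −loads:
  F[0-1] = -2748.2687 N (compression)
  F[0-2] = +1535.4938 N (tension)
  F[1-2] = -380.5664 N (compression)
  F[1-3] = -1197.9657 N (compression)
  F[2-3] = +1469.4909 N (tension)
  F[2-4] = +651.7081 N (tension)
  F[3-4] = -1765.3336 N (compression)
  Rx@0 = -824.4600 N
  Ry@0 = +2654.6962 N
  Ry@4 = +1640.6338 N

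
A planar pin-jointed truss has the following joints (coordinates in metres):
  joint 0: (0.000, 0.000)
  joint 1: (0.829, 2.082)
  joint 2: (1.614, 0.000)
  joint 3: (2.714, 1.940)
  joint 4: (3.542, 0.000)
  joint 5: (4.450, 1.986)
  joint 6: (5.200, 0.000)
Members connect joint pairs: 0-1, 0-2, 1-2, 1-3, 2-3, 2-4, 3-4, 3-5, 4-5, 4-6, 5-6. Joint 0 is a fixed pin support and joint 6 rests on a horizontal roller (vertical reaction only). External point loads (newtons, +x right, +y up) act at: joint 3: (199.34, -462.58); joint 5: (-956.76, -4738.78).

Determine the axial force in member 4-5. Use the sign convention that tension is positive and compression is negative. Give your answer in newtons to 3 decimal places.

-743.125

N=7 nodes, M=11 members, R=3 reactions → 2N=14, M+R=14
member 0 (0-1): L=2.2410, (cx,cy)=(0.3699,0.9291)
member 1 (0-2): L=1.6140, (cx,cy)=(1.0000,0.0000)
member 2 (1-2): L=2.2251, (cx,cy)=(0.3528,-0.9357)
member 3 (1-3): L=1.8903, (cx,cy)=(0.9972,-0.0751)
member 4 (2-3): L=2.2302, (cx,cy)=(0.4932,0.8699)
member 5 (2-4): L=1.9280, (cx,cy)=(1.0000,0.0000)
member 6 (3-4): L=2.1093, (cx,cy)=(0.3925,-0.9197)
member 7 (3-5): L=1.7366, (cx,cy)=(0.9996,0.0265)
member 8 (4-5): L=2.1837, (cx,cy)=(0.4158,0.9095)
member 9 (4-6): L=1.6580, (cx,cy)=(1.0000,0.0000)
member 10 (5-6): L=2.1229, (cx,cy)=(0.3533,-0.9355)
solve A·x = −loads:
  F[0-1] = -1286.9631 N (compression)
  F[0-2] = -281.3358 N (compression)
  F[1-2] = +1354.6358 N (tension)
  F[1-3] = -956.6993 N (compression)
  F[2-3] = -1457.1113 N (compression)
  F[2-4] = +915.2801 N (tension)
  F[3-4] = +734.8204 N (tension)
  F[3-5] = -2161.2490 N (compression)
  F[4-5] = -743.1247 N (compression)
  F[4-6] = +1512.7242 N (tension)
  F[5-6] = -4281.8123 N (compression)
  Rx@0 = +757.4200 N
  Ry@0 = +1195.6663 N
  Ry@6 = +4005.6937 N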